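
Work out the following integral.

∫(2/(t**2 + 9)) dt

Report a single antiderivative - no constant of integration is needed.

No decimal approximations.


Answer: 2*atan(t/3)/3.


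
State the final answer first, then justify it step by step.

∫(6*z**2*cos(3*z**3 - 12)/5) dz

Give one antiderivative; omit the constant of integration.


The answer is 2*sin(3*z**3 - 12)/15.
Step 1. Substitute u = z**3 - 4, turning ∫(6*z**2*cos(3*z**3 - 12)/5) dz into ∫(2*cos(3*u)/5) du: now ∫(2*cos(3*u)/5) du.
Step 2. Evaluate the standard form: now 2*sin(3*u)/15.
Step 3. Substitute back u = z**3 - 4: now 2*sin(3*z**3 - 12)/15.
Answer: 2*sin(3*z**3 - 12)/15.


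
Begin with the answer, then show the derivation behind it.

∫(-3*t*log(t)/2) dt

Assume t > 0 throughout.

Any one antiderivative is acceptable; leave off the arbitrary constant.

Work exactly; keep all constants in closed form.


The answer is -3*t**2*log(t)/4 + 3*t**2/8.
Step 1. Integrate ∫(-3*t*log(t)/2) dt by parts with u = log(t), dv = (-3*t/2) dt, so v = -3*t**2/4 [assuming t > 0]: now -3*t**2*log(t)/4 + ∫(3*t/4) dt.
Step 2. Evaluate the standard form: now -3*t**2*log(t)/4 + 3*t**2/8.
Answer: -3*t**2*log(t)/4 + 3*t**2/8.


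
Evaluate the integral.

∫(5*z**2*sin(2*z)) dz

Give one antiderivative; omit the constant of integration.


Answer: -5*z**2*cos(2*z)/2 + 5*z*sin(2*z)/2 + 5*cos(2*z)/4.


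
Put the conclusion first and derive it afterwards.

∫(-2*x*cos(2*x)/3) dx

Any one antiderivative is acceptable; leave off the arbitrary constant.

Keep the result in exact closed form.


The answer is -x*sin(2*x)/3 - cos(2*x)/6.
Step 1. Integrate ∫(-2*x*cos(2*x)/3) dx by parts with u = x, dv = (-2*cos(2*x)/3) dx, so v = -sin(2*x)/3: now -x*sin(2*x)/3 + ∫(sin(2*x)/3) dx.
Step 2. Evaluate the standard form: now -x*sin(2*x)/3 - cos(2*x)/6.
Answer: -x*sin(2*x)/3 - cos(2*x)/6.


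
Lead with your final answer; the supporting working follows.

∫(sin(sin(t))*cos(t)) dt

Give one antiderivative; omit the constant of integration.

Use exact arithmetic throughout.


The answer is -cos(sin(t)).
Step 1. Substitute u = sin(t), turning ∫(sin(sin(t))*cos(t)) dt into ∫(sin(u)) du: now ∫(sin(u)) du.
Step 2. Evaluate the standard form: now -cos(u).
Step 3. Substitute back u = sin(t): now -cos(sin(t)).
Answer: -cos(sin(t)).


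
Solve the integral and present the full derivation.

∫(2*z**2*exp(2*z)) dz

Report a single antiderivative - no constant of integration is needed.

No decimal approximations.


Step 1. Integrate ∫(2*z**2*exp(2*z)) dz by parts with u = z**2, dv = (2*exp(2*z)) dz, so v = exp(2*z): now z**2*exp(2*z) + ∫(-2*z*exp(2*z)) dz.
Step 2. Integrate ∫(-2*z*exp(2*z)) dz by parts with u = z, dv = (-2*exp(2*z)) dz, so v = -exp(2*z): now z**2*exp(2*z) - z*exp(2*z) + ∫(exp(2*z)) dz.
Step 3. Evaluate the standard form: now z**2*exp(2*z) - z*exp(2*z) + exp(2*z)/2.
Answer: z**2*exp(2*z) - z*exp(2*z) + exp(2*z)/2.


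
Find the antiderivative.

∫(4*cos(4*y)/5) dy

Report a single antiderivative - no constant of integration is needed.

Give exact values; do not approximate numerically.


Answer: sin(4*y)/5.


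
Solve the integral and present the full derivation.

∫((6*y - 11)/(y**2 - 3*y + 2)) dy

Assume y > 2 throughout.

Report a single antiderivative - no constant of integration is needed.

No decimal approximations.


Step 1. Decompose ∫((6*y - 11)/(y**2 - 3*y + 2)) dy by partial fractions, (6*y - 11)/(y**2 - 3*y + 2) = 5/(y - 1) + 1/(y - 2): now ∫(1/(y - 2)) dy + ∫(5/(y - 1)) dy.
Step 2. Evaluate the standard form [assuming y > 2]: now log(y - 2) + ∫(5/(y - 1)) dy.
Step 3. Evaluate the standard form [assuming y > 1]: now log(y - 2) + 5*log(y - 1).
Answer: log(y - 2) + 5*log(y - 1).


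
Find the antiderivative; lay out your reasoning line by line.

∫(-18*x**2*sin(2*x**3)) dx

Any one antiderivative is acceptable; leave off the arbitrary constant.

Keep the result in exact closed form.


Step 1. Substitute u = x**3, turning ∫(-18*x**2*sin(2*x**3)) dx into ∫(-6*sin(2*u)) du: now ∫(-6*sin(2*u)) du.
Step 2. Evaluate the standard form: now 3*cos(2*u).
Step 3. Substitute back u = x**3: now 3*cos(2*x**3).
Answer: 3*cos(2*x**3).


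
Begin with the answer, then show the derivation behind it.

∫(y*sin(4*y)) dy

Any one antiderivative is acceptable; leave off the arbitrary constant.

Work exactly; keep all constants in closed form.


The answer is -y*cos(4*y)/4 + sin(4*y)/16.
Step 1. Integrate ∫(y*sin(4*y)) dy by parts with u = y, dv = (sin(4*y)) dy, so v = -cos(4*y)/4: now -y*cos(4*y)/4 + ∫(cos(4*y)/4) dy.
Step 2. Evaluate the standard form: now -y*cos(4*y)/4 + sin(4*y)/16.
Answer: -y*cos(4*y)/4 + sin(4*y)/16.


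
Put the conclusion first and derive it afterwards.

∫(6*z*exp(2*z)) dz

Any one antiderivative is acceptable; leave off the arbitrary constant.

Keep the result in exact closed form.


The answer is 3*z*exp(2*z) - 3*exp(2*z)/2.
Step 1. Integrate ∫(6*z*exp(2*z)) dz by parts with u = z, dv = (6*exp(2*z)) dz, so v = 3*exp(2*z): now 3*z*exp(2*z) + ∫(-3*exp(2*z)) dz.
Step 2. Evaluate the standard form: now 3*z*exp(2*z) - 3*exp(2*z)/2.
Answer: 3*z*exp(2*z) - 3*exp(2*z)/2.


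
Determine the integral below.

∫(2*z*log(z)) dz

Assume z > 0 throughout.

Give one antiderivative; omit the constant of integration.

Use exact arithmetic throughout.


Answer: z**2*log(z) - z**2/2.


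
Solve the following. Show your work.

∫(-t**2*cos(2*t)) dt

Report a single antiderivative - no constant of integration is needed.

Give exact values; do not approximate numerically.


Step 1. Integrate ∫(-t**2*cos(2*t)) dt by parts with u = t**2, dv = (-cos(2*t)) dt, so v = -sin(2*t)/2: now -t**2*sin(2*t)/2 + ∫(t*sin(2*t)) dt.
Step 2. Integrate ∫(t*sin(2*t)) dt by parts with u = t, dv = (sin(2*t)) dt, so v = -cos(2*t)/2: now -t**2*sin(2*t)/2 - t*cos(2*t)/2 + ∫(cos(2*t)/2) dt.
Step 3. Evaluate the standard form: now -t**2*sin(2*t)/2 - t*cos(2*t)/2 + sin(2*t)/4.
Answer: -t**2*sin(2*t)/2 - t*cos(2*t)/2 + sin(2*t)/4.


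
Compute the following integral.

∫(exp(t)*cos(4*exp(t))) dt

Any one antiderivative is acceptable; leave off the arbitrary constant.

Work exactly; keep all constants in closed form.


Answer: sin(4*exp(t))/4.


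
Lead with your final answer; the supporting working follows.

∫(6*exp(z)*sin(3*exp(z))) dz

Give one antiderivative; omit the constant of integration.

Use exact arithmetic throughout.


The answer is -2*cos(3*exp(z)).
Step 1. Substitute u = exp(z), turning ∫(6*exp(z)*sin(3*exp(z))) dz into ∫(6*sin(3*u)) du: now ∫(6*sin(3*u)) du.
Step 2. Evaluate the standard form: now -2*cos(3*u).
Step 3. Substitute back u = exp(z): now -2*cos(3*exp(z)).
Answer: -2*cos(3*exp(z)).


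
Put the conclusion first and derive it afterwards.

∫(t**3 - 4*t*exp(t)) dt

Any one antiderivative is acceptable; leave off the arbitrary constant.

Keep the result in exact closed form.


The answer is t**4/4 - 4*t*exp(t) + 4*exp(t).
Step 1. Rewrite: now ∫(t**3) dt + ∫(-4*t*exp(t)) dt.
Step 2. Integrate ∫(-4*t*exp(t)) dt by parts with u = t, dv = (-4*exp(t)) dt, so v = -4*exp(t): now -4*t*exp(t) + ∫(t**3) dt + ∫(4*exp(t)) dt.
Step 3. Evaluate the standard form: now -4*t*exp(t) + 4*exp(t) + ∫(t**3) dt.
Step 4. Evaluate the standard form: now t**4/4 - 4*t*exp(t) + 4*exp(t).
Answer: t**4/4 - 4*t*exp(t) + 4*exp(t).


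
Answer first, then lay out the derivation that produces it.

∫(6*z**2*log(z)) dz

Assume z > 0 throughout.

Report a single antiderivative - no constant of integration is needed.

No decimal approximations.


The answer is 2*z**3*log(z) - 2*z**3/3.
Step 1. Integrate ∫(6*z**2*log(z)) dz by parts with u = log(z), dv = (6*z**2) dz, so v = 2*z**3 [assuming z > 0]: now 2*z**3*log(z) + ∫(-2*z**2) dz.
Step 2. Evaluate the standard form: now 2*z**3*log(z) - 2*z**3/3.
Answer: 2*z**3*log(z) - 2*z**3/3.


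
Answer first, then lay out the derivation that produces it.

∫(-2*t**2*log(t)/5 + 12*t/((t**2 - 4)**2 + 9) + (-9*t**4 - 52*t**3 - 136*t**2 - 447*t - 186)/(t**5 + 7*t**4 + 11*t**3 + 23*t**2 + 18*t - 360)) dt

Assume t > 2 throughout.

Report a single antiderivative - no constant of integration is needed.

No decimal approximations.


The answer is -2*t**3*log(t)/15 + 2*t**3/45 - 4*log(t - 2) - 3*log(t + 4) - 2*log(t + 5) - atan(t/3) + 2*atan(t**2/3 - 4/3).
Step 1. Rewrite: now ∫(12*t/((t**2 - 4)**2 + 9)) dt + ∫(-2*t**2*log(t)/5) dt + ∫((-9*t**4 - 52*t**3 - 136*t**2 - 447*t - 186)/(t**5 + 7*t**4 + 11*t**3 + 23*t**2 + 18*t - 360)) dt.
Step 2. Decompose ∫((-9*t**4 - 52*t**3 - 136*t**2 - 447*t - 186)/(t**5 + 7*t**4 + 11*t**3 + 23*t**2 + 18*t - 360)) dt by partial fractions, (-9*t**4 - 52*t**3 - 136*t**2 - 447*t - 186)/(t**5 + 7*t**4 + 11*t**3 + 23*t**2 + 18*t - 360) = -3/(t**2 + 9) - 2/(t + 5) - 3/(t + 4) - 4/(t - 2): now ∫(12*t/((t**2 - 4)**2 + 9)) dt + ∫(-2*t**2*log(t)/5) dt + ∫(-4/(t - 2)) dt + ∫(-3/(t + 4)) dt + ∫(-2/(t + 5)) dt + ∫(-3/(t**2 + 9)) dt.
Step 3. Evaluate the standard form [assuming t > -4]: now -3*log(t + 4) + ∫(12*t/((t**2 - 4)**2 + 9)) dt + ∫(-2*t**2*log(t)/5) dt + ∫(-4/(t - 2)) dt + ∫(-2/(t + 5)) dt + ∫(-3/(t**2 + 9)) dt.
Step 4. Evaluate the standard form [assuming t > -5]: now -3*log(t + 4) - 2*log(t + 5) + ∫(12*t/((t**2 - 4)**2 + 9)) dt + ∫(-2*t**2*log(t)/5) dt + ∫(-4/(t - 2)) dt + ∫(-3/(t**2 + 9)) dt.
Step 5. Evaluate the standard form [assuming t > 2]: now -4*log(t - 2) - 3*log(t + 4) - 2*log(t + 5) + ∫(12*t/((t**2 - 4)**2 + 9)) dt + ∫(-2*t**2*log(t)/5) dt + ∫(-3/(t**2 + 9)) dt.
Step 6. Evaluate the standard form: now -4*log(t - 2) - 3*log(t + 4) - 2*log(t + 5) - atan(t/3) + ∫(12*t/((t**2 - 4)**2 + 9)) dt + ∫(-2*t**2*log(t)/5) dt.
Step 7. Integrate ∫(-2*t**2*log(t)/5) dt by parts with u = log(t), dv = (-2*t**2/5) dt, so v = -2*t**3/15 [assuming t > 0]: now -2*t**3*log(t)/15 - 4*log(t - 2) - 3*log(t + 4) - 2*log(t + 5) - atan(t/3) + ∫(2*t**2/15) dt + ∫(12*t/((t**2 - 4)**2 + 9)) dt.
Step 8. Evaluate the standard form: now -2*t**3*log(t)/15 + 2*t**3/45 - 4*log(t - 2) - 3*log(t + 4) - 2*log(t + 5) - atan(t/3) + ∫(12*t/((t**2 - 4)**2 + 9)) dt.
Step 9. Substitute u = t**2 - 4, turning ∫(12*t/((t**2 - 4)**2 + 9)) dt into ∫(6/(u**2 + 9)) du: now -2*t**3*log(t)/15 + 2*t**3/45 - 4*log(t - 2) - 3*log(t + 4) - 2*log(t + 5) - atan(t/3) + ∫(6/(u**2 + 9)) du.
Step 10. Evaluate the standard form: now -2*t**3*log(t)/15 + 2*t**3/45 - 4*log(t - 2) - 3*log(t + 4) - 2*log(t + 5) - atan(t/3) + 2*atan(u/3).
Step 11. Substitute back u = t**2 - 4: now -2*t**3*log(t)/15 + 2*t**3/45 - 4*log(t - 2) - 3*log(t + 4) - 2*log(t + 5) - atan(t/3) + 2*atan(t**2/3 - 4/3).
Answer: -2*t**3*log(t)/15 + 2*t**3/45 - 4*log(t - 2) - 3*log(t + 4) - 2*log(t + 5) - atan(t/3) + 2*atan(t**2/3 - 4/3).


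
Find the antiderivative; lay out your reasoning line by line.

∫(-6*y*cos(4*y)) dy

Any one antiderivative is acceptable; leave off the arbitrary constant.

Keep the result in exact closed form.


Step 1. Integrate ∫(-6*y*cos(4*y)) dy by parts with u = y, dv = (-6*cos(4*y)) dy, so v = -3*sin(4*y)/2: now -3*y*sin(4*y)/2 + ∫(3*sin(4*y)/2) dy.
Step 2. Evaluate the standard form: now -3*y*sin(4*y)/2 - 3*cos(4*y)/8.
Answer: -3*y*sin(4*y)/2 - 3*cos(4*y)/8.


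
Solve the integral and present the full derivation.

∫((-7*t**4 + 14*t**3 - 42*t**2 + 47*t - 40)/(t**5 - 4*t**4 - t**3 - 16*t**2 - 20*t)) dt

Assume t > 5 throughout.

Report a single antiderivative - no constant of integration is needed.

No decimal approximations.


Step 1. Decompose ∫((-7*t**4 + 14*t**3 - 42*t**2 + 47*t - 40)/(t**5 - 4*t**4 - t**3 - 16*t**2 - 20*t)) dt by partial fractions, (-7*t**4 + 14*t**3 - 42*t**2 + 47*t - 40)/(t**5 - 4*t**4 - t**3 - 16*t**2 - 20*t) = 1/(t**2 + 4) - 5/(t + 1) - 4/(t - 5) + 2/t: now ∫(2/t) dt + ∫(-4/(t - 5)) dt + ∫(-5/(t + 1)) dt + ∫(1/(t**2 + 4)) dt.
Step 2. Evaluate the standard form [assuming t > 5]: now -4*log(t - 5) + ∫(2/t) dt + ∫(-5/(t + 1)) dt + ∫(1/(t**2 + 4)) dt.
Step 3. Evaluate the standard form [assuming t > 0]: now 2*log(t) - 4*log(t - 5) + ∫(-5/(t + 1)) dt + ∫(1/(t**2 + 4)) dt.
Step 4. Evaluate the standard form [assuming t > -1]: now 2*log(t) - 4*log(t - 5) - 5*log(t + 1) + ∫(1/(t**2 + 4)) dt.
Step 5. Evaluate the standard form: now 2*log(t) - 4*log(t - 5) - 5*log(t + 1) + atan(t/2)/2.
Answer: 2*log(t) - 4*log(t - 5) - 5*log(t + 1) + atan(t/2)/2.


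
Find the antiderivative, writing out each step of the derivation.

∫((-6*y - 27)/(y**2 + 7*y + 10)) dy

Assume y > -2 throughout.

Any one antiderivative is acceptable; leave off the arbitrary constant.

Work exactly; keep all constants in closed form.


Step 1. Decompose ∫((-6*y - 27)/(y**2 + 7*y + 10)) dy by partial fractions, (-6*y - 27)/(y**2 + 7*y + 10) = -1/(y + 5) - 5/(y + 2): now ∫(-5/(y + 2)) dy + ∫(-1/(y + 5)) dy.
Step 2. Evaluate the standard form [assuming y > -5]: now -log(y + 5) + ∫(-5/(y + 2)) dy.
Step 3. Evaluate the standard form [assuming y > -2]: now -5*log(y + 2) - log(y + 5).
Answer: -5*log(y + 2) - log(y + 5).


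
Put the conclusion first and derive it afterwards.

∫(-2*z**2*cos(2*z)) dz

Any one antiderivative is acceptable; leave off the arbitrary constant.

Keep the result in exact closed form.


The answer is -z**2*sin(2*z) - z*cos(2*z) + sin(2*z)/2.
Step 1. Integrate ∫(-2*z**2*cos(2*z)) dz by parts with u = z**2, dv = (-2*cos(2*z)) dz, so v = -sin(2*z): now -z**2*sin(2*z) + ∫(2*z*sin(2*z)) dz.
Step 2. Integrate ∫(2*z*sin(2*z)) dz by parts with u = z, dv = (2*sin(2*z)) dz, so v = -cos(2*z): now -z**2*sin(2*z) - z*cos(2*z) + ∫(cos(2*z)) dz.
Step 3. Evaluate the standard form: now -z**2*sin(2*z) - z*cos(2*z) + sin(2*z)/2.
Answer: -z**2*sin(2*z) - z*cos(2*z) + sin(2*z)/2.


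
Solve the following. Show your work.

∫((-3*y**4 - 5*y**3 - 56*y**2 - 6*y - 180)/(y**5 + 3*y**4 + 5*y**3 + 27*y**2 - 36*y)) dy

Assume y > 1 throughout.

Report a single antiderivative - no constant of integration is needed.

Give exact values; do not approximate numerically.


Step 1. Decompose ∫((-3*y**4 - 5*y**3 - 56*y**2 - 6*y - 180)/(y**5 + 3*y**4 + 5*y**3 + 27*y**2 - 36*y)) dy by partial fractions, (-3*y**4 - 5*y**3 - 56*y**2 - 6*y - 180)/(y**5 + 3*y**4 + 5*y**3 + 27*y**2 - 36*y) = -3/(y**2 + 9) - 3/(y + 4) - 5/(y - 1) + 5/y: now ∫(5/y) dy + ∫(-5/(y - 1)) dy + ∫(-3/(y + 4)) dy + ∫(-3/(y**2 + 9)) dy.
Step 2. Evaluate the standard form [assuming y > -4]: now -3*log(y + 4) + ∫(5/y) dy + ∫(-5/(y - 1)) dy + ∫(-3/(y**2 + 9)) dy.
Step 3. Evaluate the standard form [assuming y > 1]: now -5*log(y - 1) - 3*log(y + 4) + ∫(5/y) dy + ∫(-3/(y**2 + 9)) dy.
Step 4. Evaluate the standard form [assuming y > 0]: now 5*log(y) - 5*log(y - 1) - 3*log(y + 4) + ∫(-3/(y**2 + 9)) dy.
Step 5. Evaluate the standard form: now 5*log(y) - 5*log(y - 1) - 3*log(y + 4) - atan(y/3).
Answer: 5*log(y) - 5*log(y - 1) - 3*log(y + 4) - atan(y/3).


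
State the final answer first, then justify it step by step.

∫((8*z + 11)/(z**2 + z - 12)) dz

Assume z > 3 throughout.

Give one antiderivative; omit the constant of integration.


The answer is 5*log(z - 3) + 3*log(z + 4).
Step 1. Decompose ∫((8*z + 11)/(z**2 + z - 12)) dz by partial fractions, (8*z + 11)/(z**2 + z - 12) = 3/(z + 4) + 5/(z - 3): now ∫(5/(z - 3)) dz + ∫(3/(z + 4)) dz.
Step 2. Evaluate the standard form [assuming z > -4]: now 3*log(z + 4) + ∫(5/(z - 3)) dz.
Step 3. Evaluate the standard form [assuming z > 3]: now 5*log(z - 3) + 3*log(z + 4).
Answer: 5*log(z - 3) + 3*log(z + 4).


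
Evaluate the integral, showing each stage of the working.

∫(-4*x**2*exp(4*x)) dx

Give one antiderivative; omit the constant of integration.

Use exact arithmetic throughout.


Step 1. Integrate ∫(-4*x**2*exp(4*x)) dx by parts with u = x**2, dv = (-4*exp(4*x)) dx, so v = -exp(4*x): now -x**2*exp(4*x) + ∫(2*x*exp(4*x)) dx.
Step 2. Integrate ∫(2*x*exp(4*x)) dx by parts with u = x, dv = (2*exp(4*x)) dx, so v = exp(4*x)/2: now -x**2*exp(4*x) + x*exp(4*x)/2 + ∫(-exp(4*x)/2) dx.
Step 3. Evaluate the standard form: now -x**2*exp(4*x) + x*exp(4*x)/2 - exp(4*x)/8.
Answer: -x**2*exp(4*x) + x*exp(4*x)/2 - exp(4*x)/8.


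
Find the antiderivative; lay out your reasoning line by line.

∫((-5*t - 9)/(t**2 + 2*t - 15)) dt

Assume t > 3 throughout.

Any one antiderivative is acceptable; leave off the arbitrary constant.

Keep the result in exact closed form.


Step 1. Decompose ∫((-5*t - 9)/(t**2 + 2*t - 15)) dt by partial fractions, (-5*t - 9)/(t**2 + 2*t - 15) = -2/(t + 5) - 3/(t - 3): now ∫(-3/(t - 3)) dt + ∫(-2/(t + 5)) dt.
Step 2. Evaluate the standard form [assuming t > -5]: now -2*log(t + 5) + ∫(-3/(t - 3)) dt.
Step 3. Evaluate the standard form [assuming t > 3]: now -3*log(t - 3) - 2*log(t + 5).
Answer: -3*log(t - 3) - 2*log(t + 5).


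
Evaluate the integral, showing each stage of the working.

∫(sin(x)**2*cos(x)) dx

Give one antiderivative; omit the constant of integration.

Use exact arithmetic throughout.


Step 1. Substitute u = sin(x), turning ∫(sin(x)**2*cos(x)) dx into ∫(u**2) du: now ∫(u**2) du.
Step 2. Evaluate the standard form: now u**3/3.
Step 3. Substitute back u = sin(x): now sin(x)**3/3.
Answer: sin(x)**3/3.


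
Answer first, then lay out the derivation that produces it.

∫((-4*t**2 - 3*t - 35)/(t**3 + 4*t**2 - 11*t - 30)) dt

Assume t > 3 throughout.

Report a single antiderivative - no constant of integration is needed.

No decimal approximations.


The answer is -2*log(t - 3) + 3*log(t + 2) - 5*log(t + 5).
Step 1. Decompose ∫((-4*t**2 - 3*t - 35)/(t**3 + 4*t**2 - 11*t - 30)) dt by partial fractions, (-4*t**2 - 3*t - 35)/(t**3 + 4*t**2 - 11*t - 30) = -5/(t + 5) + 3/(t + 2) - 2/(t - 3): now ∫(-2/(t - 3)) dt + ∫(3/(t + 2)) dt + ∫(-5/(t + 5)) dt.
Step 2. Evaluate the standard form [assuming t > 3]: now -2*log(t - 3) + ∫(3/(t + 2)) dt + ∫(-5/(t + 5)) dt.
Step 3. Evaluate the standard form [assuming t > -2]: now -2*log(t - 3) + 3*log(t + 2) + ∫(-5/(t + 5)) dt.
Step 4. Evaluate the standard form [assuming t > -5]: now -2*log(t - 3) + 3*log(t + 2) - 5*log(t + 5).
Answer: -2*log(t - 3) + 3*log(t + 2) - 5*log(t + 5).


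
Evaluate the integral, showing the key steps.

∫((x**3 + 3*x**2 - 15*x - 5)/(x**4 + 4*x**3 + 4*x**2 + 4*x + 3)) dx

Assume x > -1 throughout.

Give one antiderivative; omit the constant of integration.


Step 1. Decompose ∫((x**3 + 3*x**2 - 15*x - 5)/(x**4 + 4*x**3 + 4*x**2 + 4*x + 3)) dx by partial fractions, (x**3 + 3*x**2 - 15*x - 5)/(x**4 + 4*x**3 + 4*x**2 + 4*x + 3) = -4/(x**2 + 1) - 2/(x + 3) + 3/(x + 1): now ∫(3/(x + 1)) dx + ∫(-2/(x + 3)) dx + ∫(-4/(x**2 + 1)) dx.
Step 2. Evaluate the standard form [assuming x > -1]: now 3*log(x + 1) + ∫(-2/(x + 3)) dx + ∫(-4/(x**2 + 1)) dx.
Step 3. Evaluate the standard form [assuming x > -3]: now 3*log(x + 1) - 2*log(x + 3) + ∫(-4/(x**2 + 1)) dx.
Step 4. Evaluate the standard form: now 3*log(x + 1) - 2*log(x + 3) - 4*atan(x).
Answer: 3*log(x + 1) - 2*log(x + 3) - 4*atan(x).


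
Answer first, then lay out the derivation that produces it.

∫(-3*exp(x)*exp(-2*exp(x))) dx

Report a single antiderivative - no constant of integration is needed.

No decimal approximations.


The answer is 3*exp(-2*exp(x))/2.
Step 1. Substitute u = exp(x), turning ∫(-3*exp(x)*exp(-2*exp(x))) dx into ∫(-3*exp(-2*u)) du: now ∫(-3*exp(-2*u)) du.
Step 2. Evaluate the standard form: now 3*exp(-2*u)/2.
Step 3. Substitute back u = exp(x): now 3*exp(-2*exp(x))/2.
Answer: 3*exp(-2*exp(x))/2.


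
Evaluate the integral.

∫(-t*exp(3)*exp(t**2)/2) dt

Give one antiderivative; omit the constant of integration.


Answer: -exp(t**2 + 3)/4.


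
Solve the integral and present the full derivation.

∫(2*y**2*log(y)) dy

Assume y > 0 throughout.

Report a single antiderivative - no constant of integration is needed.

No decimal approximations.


Step 1. Integrate ∫(2*y**2*log(y)) dy by parts with u = log(y), dv = (2*y**2) dy, so v = 2*y**3/3 [assuming y > 0]: now 2*y**3*log(y)/3 + ∫(-2*y**2/3) dy.
Step 2. Evaluate the standard form: now 2*y**3*log(y)/3 - 2*y**3/9.
Answer: 2*y**3*log(y)/3 - 2*y**3/9.


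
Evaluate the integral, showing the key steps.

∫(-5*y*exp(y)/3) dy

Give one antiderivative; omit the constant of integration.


Step 1. Integrate ∫(-5*y*exp(y)/3) dy by parts with u = y, dv = (-5*exp(y)/3) dy, so v = -5*exp(y)/3: now -5*y*exp(y)/3 + ∫(5*exp(y)/3) dy.
Step 2. Evaluate the standard form: now -5*y*exp(y)/3 + 5*exp(y)/3.
Answer: -5*y*exp(y)/3 + 5*exp(y)/3.


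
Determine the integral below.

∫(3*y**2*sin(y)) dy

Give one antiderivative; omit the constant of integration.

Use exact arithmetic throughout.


Answer: -3*y**2*cos(y) + 6*y*sin(y) + 6*cos(y).


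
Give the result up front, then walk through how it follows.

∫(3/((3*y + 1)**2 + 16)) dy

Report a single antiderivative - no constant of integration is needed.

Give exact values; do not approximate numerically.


The answer is atan(3*y/4 + 1/4)/4.
Step 1. Substitute u = 3*y + 1, turning ∫(3/((3*y + 1)**2 + 16)) dy into ∫(1/(u**2 + 16)) du: now ∫(1/(u**2 + 16)) du.
Step 2. Evaluate the standard form: now atan(u/4)/4.
Step 3. Substitute back u = 3*y + 1: now atan(3*y/4 + 1/4)/4.
Answer: atan(3*y/4 + 1/4)/4.


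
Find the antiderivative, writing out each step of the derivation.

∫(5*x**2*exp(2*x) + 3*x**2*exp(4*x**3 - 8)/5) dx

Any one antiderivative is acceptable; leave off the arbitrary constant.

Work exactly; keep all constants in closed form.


Step 1. Rewrite: now ∫(5*x**2*exp(2*x)) dx + ∫(3*x**2*exp(4*x**3 - 8)/5) dx.
Step 2. Substitute u = x**3 - 2, turning ∫(3*x**2*exp(4*x**3 - 8)/5) dx into ∫(exp(4*u)/5) du: now ∫(5*x**2*exp(2*x)) dx + ∫(exp(4*u)/5) du.
Step 3. Evaluate the standard form: now exp(4*u)/20 + ∫(5*x**2*exp(2*x)) dx.
Step 4. Substitute back u = x**3 - 2: now exp(4*x**3 - 8)/20 + ∫(5*x**2*exp(2*x)) dx.
Step 5. Integrate ∫(5*x**2*exp(2*x)) dx by parts with u = x**2, dv = (5*exp(2*x)) dx, so v = 5*exp(2*x)/2: now 5*x**2*exp(2*x)/2 + exp(4*x**3 - 8)/20 + ∫(-5*x*exp(2*x)) dx.
Step 6. Integrate ∫(-5*x*exp(2*x)) dx by parts with u = x, dv = (-5*exp(2*x)) dx, so v = -5*exp(2*x)/2: now 5*x**2*exp(2*x)/2 - 5*x*exp(2*x)/2 + exp(4*x**3 - 8)/20 + ∫(5*exp(2*x)/2) dx.
Step 7. Evaluate the standard form: now 5*x**2*exp(2*x)/2 - 5*x*exp(2*x)/2 + 5*exp(2*x)/4 + exp(4*x**3 - 8)/20.
Answer: 5*x**2*exp(2*x)/2 - 5*x*exp(2*x)/2 + 5*exp(2*x)/4 + exp(4*x**3 - 8)/20.


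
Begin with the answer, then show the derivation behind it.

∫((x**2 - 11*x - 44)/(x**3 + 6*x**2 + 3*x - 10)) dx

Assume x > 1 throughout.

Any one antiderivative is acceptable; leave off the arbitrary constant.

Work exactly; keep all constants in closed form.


The answer is -3*log(x - 1) + 2*log(x + 2) + 2*log(x + 5).
Step 1. Decompose ∫((x**2 - 11*x - 44)/(x**3 + 6*x**2 + 3*x - 10)) dx by partial fractions, (x**2 - 11*x - 44)/(x**3 + 6*x**2 + 3*x - 10) = 2/(x + 5) + 2/(x + 2) - 3/(x - 1): now ∫(-3/(x - 1)) dx + ∫(2/(x + 2)) dx + ∫(2/(x + 5)) dx.
Step 2. Evaluate the standard form [assuming x > -5]: now 2*log(x + 5) + ∫(-3/(x - 1)) dx + ∫(2/(x + 2)) dx.
Step 3. Evaluate the standard form [assuming x > 1]: now -3*log(x - 1) + 2*log(x + 5) + ∫(2/(x + 2)) dx.
Step 4. Evaluate the standard form [assuming x > -2]: now -3*log(x - 1) + 2*log(x + 2) + 2*log(x + 5).
Answer: -3*log(x - 1) + 2*log(x + 2) + 2*log(x + 5).


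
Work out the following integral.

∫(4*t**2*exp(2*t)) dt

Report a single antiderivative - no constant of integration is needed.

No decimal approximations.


Answer: 2*t**2*exp(2*t) - 2*t*exp(2*t) + exp(2*t).


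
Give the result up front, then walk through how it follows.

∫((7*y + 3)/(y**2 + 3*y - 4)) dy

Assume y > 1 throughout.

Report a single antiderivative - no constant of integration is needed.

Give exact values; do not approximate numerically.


The answer is 2*log(y - 1) + 5*log(y + 4).
Step 1. Decompose ∫((7*y + 3)/(y**2 + 3*y - 4)) dy by partial fractions, (7*y + 3)/(y**2 + 3*y - 4) = 5/(y + 4) + 2/(y - 1): now ∫(2/(y - 1)) dy + ∫(5/(y + 4)) dy.
Step 2. Evaluate the standard form [assuming y > -4]: now 5*log(y + 4) + ∫(2/(y - 1)) dy.
Step 3. Evaluate the standard form [assuming y > 1]: now 2*log(y - 1) + 5*log(y + 4).
Answer: 2*log(y - 1) + 5*log(y + 4).


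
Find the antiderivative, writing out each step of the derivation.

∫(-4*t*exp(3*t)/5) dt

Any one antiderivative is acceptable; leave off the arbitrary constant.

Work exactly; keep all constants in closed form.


Step 1. Integrate ∫(-4*t*exp(3*t)/5) dt by parts with u = t, dv = (-4*exp(3*t)/5) dt, so v = -4*exp(3*t)/15: now -4*t*exp(3*t)/15 + ∫(4*exp(3*t)/15) dt.
Step 2. Evaluate the standard form: now -4*t*exp(3*t)/15 + 4*exp(3*t)/45.
Answer: -4*t*exp(3*t)/15 + 4*exp(3*t)/45.


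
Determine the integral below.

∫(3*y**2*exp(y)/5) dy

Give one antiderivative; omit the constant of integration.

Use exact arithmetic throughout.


Answer: 3*y**2*exp(y)/5 - 6*y*exp(y)/5 + 6*exp(y)/5.


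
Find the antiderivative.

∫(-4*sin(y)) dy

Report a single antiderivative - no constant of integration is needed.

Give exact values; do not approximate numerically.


Answer: 4*cos(y).


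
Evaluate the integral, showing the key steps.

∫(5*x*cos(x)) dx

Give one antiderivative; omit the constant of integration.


Step 1. Integrate ∫(5*x*cos(x)) dx by parts with u = x, dv = (5*cos(x)) dx, so v = 5*sin(x): now 5*x*sin(x) + ∫(-5*sin(x)) dx.
Step 2. Evaluate the standard form: now 5*x*sin(x) + 5*cos(x).
Answer: 5*x*sin(x) + 5*cos(x).


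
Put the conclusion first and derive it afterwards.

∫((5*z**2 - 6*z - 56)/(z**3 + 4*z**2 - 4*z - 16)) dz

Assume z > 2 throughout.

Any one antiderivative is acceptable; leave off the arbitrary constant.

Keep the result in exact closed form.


The answer is -2*log(z - 2) + 3*log(z + 2) + 4*log(z + 4).
Step 1. Decompose ∫((5*z**2 - 6*z - 56)/(z**3 + 4*z**2 - 4*z - 16)) dz by partial fractions, (5*z**2 - 6*z - 56)/(z**3 + 4*z**2 - 4*z - 16) = 4/(z + 4) + 3/(z + 2) - 2/(z - 2): now ∫(-2/(z - 2)) dz + ∫(3/(z + 2)) dz + ∫(4/(z + 4)) dz.
Step 2. Evaluate the standard form [assuming z > -2]: now 3*log(z + 2) + ∫(-2/(z - 2)) dz + ∫(4/(z + 4)) dz.
Step 3. Evaluate the standard form [assuming z > 2]: now -2*log(z - 2) + 3*log(z + 2) + ∫(4/(z + 4)) dz.
Step 4. Evaluate the standard form [assuming z > -4]: now -2*log(z - 2) + 3*log(z + 2) + 4*log(z + 4).
Answer: -2*log(z - 2) + 3*log(z + 2) + 4*log(z + 4).


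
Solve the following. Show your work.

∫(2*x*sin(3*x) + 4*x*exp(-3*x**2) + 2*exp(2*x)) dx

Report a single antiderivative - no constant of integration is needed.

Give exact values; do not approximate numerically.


Step 1. Rewrite: now ∫(4*x*exp(-3*x**2)) dx + ∫(2*x*sin(3*x)) dx + ∫(2*exp(2*x)) dx.
Step 2. Substitute u = x**2, turning ∫(4*x*exp(-3*x**2)) dx into ∫(2*exp(-3*u)) du: now ∫(2*x*sin(3*x)) dx + ∫(2*exp(-3*u)) du + ∫(2*exp(2*x)) dx.
Step 3. Evaluate the standard form: now ∫(2*x*sin(3*x)) dx + ∫(2*exp(2*x)) dx - 2*exp(-3*u)/3.
Step 4. Substitute back u = x**2: now ∫(2*x*sin(3*x)) dx + ∫(2*exp(2*x)) dx - 2*exp(-3*x**2)/3.
Step 5. Evaluate the standard form: now exp(2*x) + ∫(2*x*sin(3*x)) dx - 2*exp(-3*x**2)/3.
Step 6. Integrate ∫(2*x*sin(3*x)) dx by parts with u = x, dv = (2*sin(3*x)) dx, so v = -2*cos(3*x)/3: now -2*x*cos(3*x)/3 + exp(2*x) + ∫(2*cos(3*x)/3) dx - 2*exp(-3*x**2)/3.
Step 7. Evaluate the standard form: now -2*x*cos(3*x)/3 + exp(2*x) + 2*sin(3*x)/9 - 2*exp(-3*x**2)/3.
Answer: -2*x*cos(3*x)/3 + exp(2*x) + 2*sin(3*x)/9 - 2*exp(-3*x**2)/3.


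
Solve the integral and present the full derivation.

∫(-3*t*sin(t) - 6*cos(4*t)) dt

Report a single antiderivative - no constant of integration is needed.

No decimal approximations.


Step 1. Rewrite: now ∫(-3*t*sin(t)) dt + ∫(-6*cos(4*t)) dt.
Step 2. Evaluate the standard form: now -3*sin(4*t)/2 + ∫(-3*t*sin(t)) dt.
Step 3. Integrate ∫(-3*t*sin(t)) dt by parts with u = t, dv = (-3*sin(t)) dt, so v = 3*cos(t): now 3*t*cos(t) - 3*sin(4*t)/2 + ∫(-3*cos(t)) dt.
Step 4. Evaluate the standard form: now 3*t*cos(t) - 3*sin(t) - 3*sin(4*t)/2.
Answer: 3*t*cos(t) - 3*sin(t) - 3*sin(4*t)/2.


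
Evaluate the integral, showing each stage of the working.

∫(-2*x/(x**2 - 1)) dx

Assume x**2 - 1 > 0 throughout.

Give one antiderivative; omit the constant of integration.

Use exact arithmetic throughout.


Step 1. Substitute u = x**2 - 1, turning ∫(-2*x/(x**2 - 1)) dx into ∫(-1/u) du: now ∫(-1/u) du.
Step 2. Evaluate the standard form [assuming u > 0]: now -log(u).
Step 3. Substitute back u = x**2 - 1: now -log(x**2 - 1).
Answer: -log(x**2 - 1).


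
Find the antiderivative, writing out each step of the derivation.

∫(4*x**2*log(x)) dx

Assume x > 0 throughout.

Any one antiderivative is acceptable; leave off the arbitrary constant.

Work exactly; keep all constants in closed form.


Step 1. Integrate ∫(4*x**2*log(x)) dx by parts with u = log(x), dv = (4*x**2) dx, so v = 4*x**3/3 [assuming x > 0]: now 4*x**3*log(x)/3 + ∫(-4*x**2/3) dx.
Step 2. Evaluate the standard form: now 4*x**3*log(x)/3 - 4*x**3/9.
Answer: 4*x**3*log(x)/3 - 4*x**3/9.


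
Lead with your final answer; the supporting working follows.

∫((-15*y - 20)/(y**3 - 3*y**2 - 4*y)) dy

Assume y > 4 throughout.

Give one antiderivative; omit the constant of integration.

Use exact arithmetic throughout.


The answer is 5*log(y) - 4*log(y - 4) - log(y + 1).
Step 1. Decompose ∫((-15*y - 20)/(y**3 - 3*y**2 - 4*y)) dy by partial fractions, (-15*y - 20)/(y**3 - 3*y**2 - 4*y) = -1/(y + 1) - 4/(y - 4) + 5/y: now ∫(5/y) dy + ∫(-4/(y - 4)) dy + ∫(-1/(y + 1)) dy.
Step 2. Evaluate the standard form [assuming y > 0]: now 5*log(y) + ∫(-4/(y - 4)) dy + ∫(-1/(y + 1)) dy.
Step 3. Evaluate the standard form [assuming y > 4]: now 5*log(y) - 4*log(y - 4) + ∫(-1/(y + 1)) dy.
Step 4. Evaluate the standard form [assuming y > -1]: now 5*log(y) - 4*log(y - 4) - log(y + 1).
Answer: 5*log(y) - 4*log(y - 4) - log(y + 1).


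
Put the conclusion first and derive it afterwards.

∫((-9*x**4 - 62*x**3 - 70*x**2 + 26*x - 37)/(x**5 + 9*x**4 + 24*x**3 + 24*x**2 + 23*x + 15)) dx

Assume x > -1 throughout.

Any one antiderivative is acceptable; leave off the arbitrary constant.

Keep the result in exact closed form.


The answer is -5*log(x + 1) - 5*log(x + 3) + log(x + 5) + 4*atan(x).
Step 1. Decompose ∫((-9*x**4 - 62*x**3 - 70*x**2 + 26*x - 37)/(x**5 + 9*x**4 + 24*x**3 + 24*x**2 + 23*x + 15)) dx by partial fractions, (-9*x**4 - 62*x**3 - 70*x**2 + 26*x - 37)/(x**5 + 9*x**4 + 24*x**3 + 24*x**2 + 23*x + 15) = 4/(x**2 + 1) + 1/(x + 5) - 5/(x + 3) - 5/(x + 1): now ∫(-5/(x + 1)) dx + ∫(-5/(x + 3)) dx + ∫(1/(x + 5)) dx + ∫(4/(x**2 + 1)) dx.
Step 2. Evaluate the standard form [assuming x > -1]: now -5*log(x + 1) + ∫(-5/(x + 3)) dx + ∫(1/(x + 5)) dx + ∫(4/(x**2 + 1)) dx.
Step 3. Evaluate the standard form [assuming x > -3]: now -5*log(x + 1) - 5*log(x + 3) + ∫(1/(x + 5)) dx + ∫(4/(x**2 + 1)) dx.
Step 4. Evaluate the standard form [assuming x > -5]: now -5*log(x + 1) - 5*log(x + 3) + log(x + 5) + ∫(4/(x**2 + 1)) dx.
Step 5. Evaluate the standard form: now -5*log(x + 1) - 5*log(x + 3) + log(x + 5) + 4*atan(x).
Answer: -5*log(x + 1) - 5*log(x + 3) + log(x + 5) + 4*atan(x).


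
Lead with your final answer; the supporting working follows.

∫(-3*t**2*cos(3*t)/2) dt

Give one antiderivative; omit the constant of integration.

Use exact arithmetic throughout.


The answer is -t**2*sin(3*t)/2 - t*cos(3*t)/3 + sin(3*t)/9.
Step 1. Integrate ∫(-3*t**2*cos(3*t)/2) dt by parts with u = t**2, dv = (-3*cos(3*t)/2) dt, so v = -sin(3*t)/2: now -t**2*sin(3*t)/2 + ∫(t*sin(3*t)) dt.
Step 2. Integrate ∫(t*sin(3*t)) dt by parts with u = t, dv = (sin(3*t)) dt, so v = -cos(3*t)/3: now -t**2*sin(3*t)/2 - t*cos(3*t)/3 + ∫(cos(3*t)/3) dt.
Step 3. Evaluate the standard form: now -t**2*sin(3*t)/2 - t*cos(3*t)/3 + sin(3*t)/9.
Answer: -t**2*sin(3*t)/2 - t*cos(3*t)/3 + sin(3*t)/9.


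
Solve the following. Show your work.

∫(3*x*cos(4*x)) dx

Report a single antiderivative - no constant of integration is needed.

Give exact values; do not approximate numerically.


Step 1. Integrate ∫(3*x*cos(4*x)) dx by parts with u = x, dv = (3*cos(4*x)) dx, so v = 3*sin(4*x)/4: now 3*x*sin(4*x)/4 + ∫(-3*sin(4*x)/4) dx.
Step 2. Evaluate the standard form: now 3*x*sin(4*x)/4 + 3*cos(4*x)/16.
Answer: 3*x*sin(4*x)/4 + 3*cos(4*x)/16.


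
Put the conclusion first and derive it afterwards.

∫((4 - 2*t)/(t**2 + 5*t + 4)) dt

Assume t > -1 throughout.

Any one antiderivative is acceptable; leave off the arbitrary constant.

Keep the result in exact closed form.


The answer is 2*log(t + 1) - 4*log(t + 4).
Step 1. Decompose ∫((4 - 2*t)/(t**2 + 5*t + 4)) dt by partial fractions, (4 - 2*t)/(t**2 + 5*t + 4) = -4/(t + 4) + 2/(t + 1): now ∫(2/(t + 1)) dt + ∫(-4/(t + 4)) dt.
Step 2. Evaluate the standard form [assuming t > -4]: now -4*log(t + 4) + ∫(2/(t + 1)) dt.
Step 3. Evaluate the standard form [assuming t > -1]: now 2*log(t + 1) - 4*log(t + 4).
Answer: 2*log(t + 1) - 4*log(t + 4).


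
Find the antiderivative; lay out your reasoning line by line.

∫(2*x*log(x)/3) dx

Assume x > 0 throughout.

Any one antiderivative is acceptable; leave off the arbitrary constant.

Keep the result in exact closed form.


Step 1. Integrate ∫(2*x*log(x)/3) dx by parts with u = log(x), dv = (2*x/3) dx, so v = x**2/3 [assuming x > 0]: now x**2*log(x)/3 + ∫(-x/3) dx.
Step 2. Evaluate the standard form: now x**2*log(x)/3 - x**2/6.
Answer: x**2*log(x)/3 - x**2/6.


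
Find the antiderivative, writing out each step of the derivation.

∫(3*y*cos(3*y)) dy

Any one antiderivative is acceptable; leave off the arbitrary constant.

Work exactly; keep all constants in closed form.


Step 1. Integrate ∫(3*y*cos(3*y)) dy by parts with u = y, dv = (3*cos(3*y)) dy, so v = sin(3*y): now y*sin(3*y) + ∫(-sin(3*y)) dy.
Step 2. Evaluate the standard form: now y*sin(3*y) + cos(3*y)/3.
Answer: y*sin(3*y) + cos(3*y)/3.


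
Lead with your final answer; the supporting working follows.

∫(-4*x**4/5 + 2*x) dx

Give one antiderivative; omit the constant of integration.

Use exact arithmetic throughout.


The answer is -4*x**5/25 + x**2.
Step 1. Rewrite: now ∫(2*x) dx + ∫(-4*x**4/5) dx.
Step 2. Evaluate the standard form: now x**2 + ∫(-4*x**4/5) dx.
Step 3. Evaluate the standard form: now -4*x**5/25 + x**2.
Answer: -4*x**5/25 + x**2.


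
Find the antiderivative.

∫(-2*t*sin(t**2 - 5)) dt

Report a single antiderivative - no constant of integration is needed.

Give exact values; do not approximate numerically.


Answer: cos(t**2 - 5).


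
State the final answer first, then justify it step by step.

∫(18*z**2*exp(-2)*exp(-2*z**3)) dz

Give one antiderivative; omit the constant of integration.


The answer is -3*exp(-2*z**3 - 2).
Step 1. Substitute u = z**3 + 1, turning ∫(18*z**2*exp(-2)*exp(-2*z**3)) dz into ∫(6*exp(-2*u)) du: now ∫(6*exp(-2*u)) du.
Step 2. Evaluate the standard form: now -3*exp(-2*u).
Step 3. Substitute back u = z**3 + 1: now -3*exp(-2*z**3 - 2).
Answer: -3*exp(-2*z**3 - 2).


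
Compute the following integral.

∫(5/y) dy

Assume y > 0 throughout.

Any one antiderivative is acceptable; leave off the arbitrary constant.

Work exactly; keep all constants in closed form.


Answer: 5*log(y).


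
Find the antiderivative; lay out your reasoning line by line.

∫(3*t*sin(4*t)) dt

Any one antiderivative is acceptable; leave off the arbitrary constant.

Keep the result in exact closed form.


Step 1. Integrate ∫(3*t*sin(4*t)) dt by parts with u = t, dv = (3*sin(4*t)) dt, so v = -3*cos(4*t)/4: now -3*t*cos(4*t)/4 + ∫(3*cos(4*t)/4) dt.
Step 2. Evaluate the standard form: now -3*t*cos(4*t)/4 + 3*sin(4*t)/16.
Answer: -3*t*cos(4*t)/4 + 3*sin(4*t)/16.


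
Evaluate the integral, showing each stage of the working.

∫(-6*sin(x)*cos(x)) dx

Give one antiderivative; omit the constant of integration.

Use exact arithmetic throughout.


Step 1. Substitute u = sin(x), turning ∫(-6*sin(x)*cos(x)) dx into ∫(-6*u) du: now ∫(-6*u) du.
Step 2. Evaluate the standard form: now -3*u**2.
Step 3. Substitute back u = sin(x): now -3*sin(x)**2.
Answer: -3*sin(x)**2.


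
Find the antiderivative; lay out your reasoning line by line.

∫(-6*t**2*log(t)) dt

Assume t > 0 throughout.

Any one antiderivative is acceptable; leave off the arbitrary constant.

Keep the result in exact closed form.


Step 1. Integrate ∫(-6*t**2*log(t)) dt by parts with u = log(t), dv = (-6*t**2) dt, so v = -2*t**3 [assuming t > 0]: now -2*t**3*log(t) + ∫(2*t**2) dt.
Step 2. Evaluate the standard form: now -2*t**3*log(t) + 2*t**3/3.
Answer: -2*t**3*log(t) + 2*t**3/3.


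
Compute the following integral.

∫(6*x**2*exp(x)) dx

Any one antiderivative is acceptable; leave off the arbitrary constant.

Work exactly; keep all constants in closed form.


Answer: 6*x**2*exp(x) - 12*x*exp(x) + 12*exp(x).


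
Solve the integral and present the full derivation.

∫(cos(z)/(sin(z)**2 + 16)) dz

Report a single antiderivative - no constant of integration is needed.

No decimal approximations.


Step 1. Substitute u = sin(z), turning ∫(cos(z)/(sin(z)**2 + 16)) dz into ∫(1/(u**2 + 16)) du: now ∫(1/(u**2 + 16)) du.
Step 2. Evaluate the standard form: now atan(u/4)/4.
Step 3. Substitute back u = sin(z): now atan(sin(z)/4)/4.
Answer: atan(sin(z)/4)/4.


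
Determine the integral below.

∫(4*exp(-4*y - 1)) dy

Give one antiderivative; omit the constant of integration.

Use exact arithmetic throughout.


Answer: -exp(-4*y - 1).


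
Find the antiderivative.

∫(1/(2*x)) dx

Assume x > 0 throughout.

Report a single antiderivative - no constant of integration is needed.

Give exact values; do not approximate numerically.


Answer: log(x)/2.


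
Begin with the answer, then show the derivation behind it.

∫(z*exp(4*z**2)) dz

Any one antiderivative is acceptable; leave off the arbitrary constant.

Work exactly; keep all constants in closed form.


The answer is exp(4*z**2)/8.
Step 1. Substitute u = z**2, turning ∫(z*exp(4*z**2)) dz into ∫(exp(4*u)/2) du: now ∫(exp(4*u)/2) du.
Step 2. Evaluate the standard form: now exp(4*u)/8.
Step 3. Substitute back u = z**2: now exp(4*z**2)/8.
Answer: exp(4*z**2)/8.


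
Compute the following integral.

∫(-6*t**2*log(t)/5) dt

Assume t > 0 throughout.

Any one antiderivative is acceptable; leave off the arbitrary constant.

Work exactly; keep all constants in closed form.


Answer: -2*t**3*log(t)/5 + 2*t**3/15.


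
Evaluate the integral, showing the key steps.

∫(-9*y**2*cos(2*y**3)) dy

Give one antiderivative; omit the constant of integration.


Step 1. Substitute u = y**3, turning ∫(-9*y**2*cos(2*y**3)) dy into ∫(-3*cos(2*u)) du: now ∫(-3*cos(2*u)) du.
Step 2. Evaluate the standard form: now -3*sin(2*u)/2.
Step 3. Substitute back u = y**3: now -3*sin(2*y**3)/2.
Answer: -3*sin(2*y**3)/2.


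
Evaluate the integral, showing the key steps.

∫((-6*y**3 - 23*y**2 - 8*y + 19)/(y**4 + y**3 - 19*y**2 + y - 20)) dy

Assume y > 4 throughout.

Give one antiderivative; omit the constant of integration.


Step 1. Decompose ∫((-6*y**3 - 23*y**2 - 8*y + 19)/(y**4 + y**3 - 19*y**2 + y - 20)) dy by partial fractions, (-6*y**3 - 23*y**2 - 8*y + 19)/(y**4 + y**3 - 19*y**2 + y - 20) = -2/(y**2 + 1) - 1/(y + 5) - 5/(y - 4): now ∫(-5/(y - 4)) dy + ∫(-1/(y + 5)) dy + ∫(-2/(y**2 + 1)) dy.
Step 2. Evaluate the standard form [assuming y > -5]: now -log(y + 5) + ∫(-5/(y - 4)) dy + ∫(-2/(y**2 + 1)) dy.
Step 3. Evaluate the standard form [assuming y > 4]: now -5*log(y - 4) - log(y + 5) + ∫(-2/(y**2 + 1)) dy.
Step 4. Evaluate the standard form: now -5*log(y - 4) - log(y + 5) - 2*atan(y).
Answer: -5*log(y - 4) - log(y + 5) - 2*atan(y).


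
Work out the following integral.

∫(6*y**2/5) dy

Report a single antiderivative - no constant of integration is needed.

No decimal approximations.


Answer: 2*y**3/5.


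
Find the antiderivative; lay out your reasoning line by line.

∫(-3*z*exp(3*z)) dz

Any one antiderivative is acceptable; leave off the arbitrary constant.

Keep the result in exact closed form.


Step 1. Integrate ∫(-3*z*exp(3*z)) dz by parts with u = z, dv = (-3*exp(3*z)) dz, so v = -exp(3*z): now -z*exp(3*z) + ∫(exp(3*z)) dz.
Step 2. Evaluate the standard form: now -z*exp(3*z) + exp(3*z)/3.
Answer: -z*exp(3*z) + exp(3*z)/3.
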